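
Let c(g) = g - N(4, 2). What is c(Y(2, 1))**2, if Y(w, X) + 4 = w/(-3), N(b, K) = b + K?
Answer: 1024/9 ≈ 113.78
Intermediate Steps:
N(b, K) = K + b
Y(w, X) = -4 - w/3 (Y(w, X) = -4 + w/(-3) = -4 + w*(-1/3) = -4 - w/3)
c(g) = -6 + g (c(g) = g - (2 + 4) = g - 1*6 = g - 6 = -6 + g)
c(Y(2, 1))**2 = (-6 + (-4 - 1/3*2))**2 = (-6 + (-4 - 2/3))**2 = (-6 - 14/3)**2 = (-32/3)**2 = 1024/9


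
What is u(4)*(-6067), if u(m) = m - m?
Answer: 0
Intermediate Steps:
u(m) = 0
u(4)*(-6067) = 0*(-6067) = 0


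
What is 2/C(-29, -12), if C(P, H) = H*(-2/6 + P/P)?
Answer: -¼ ≈ -0.25000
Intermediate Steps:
C(P, H) = 2*H/3 (C(P, H) = H*(-2*⅙ + 1) = H*(-⅓ + 1) = H*(⅔) = 2*H/3)
2/C(-29, -12) = 2/(((⅔)*(-12))) = 2/(-8) = 2*(-⅛) = -¼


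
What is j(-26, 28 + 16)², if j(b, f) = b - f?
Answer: 4900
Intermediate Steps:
j(-26, 28 + 16)² = (-26 - (28 + 16))² = (-26 - 1*44)² = (-26 - 44)² = (-70)² = 4900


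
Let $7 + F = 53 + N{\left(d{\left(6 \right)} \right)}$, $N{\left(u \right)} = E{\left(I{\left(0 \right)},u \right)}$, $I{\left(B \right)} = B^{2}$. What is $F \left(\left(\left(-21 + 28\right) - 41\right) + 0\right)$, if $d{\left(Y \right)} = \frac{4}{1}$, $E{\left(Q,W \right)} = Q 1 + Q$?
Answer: $-1564$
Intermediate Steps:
$E{\left(Q,W \right)} = 2 Q$ ($E{\left(Q,W \right)} = Q + Q = 2 Q$)
$d{\left(Y \right)} = 4$ ($d{\left(Y \right)} = 4 \cdot 1 = 4$)
$N{\left(u \right)} = 0$ ($N{\left(u \right)} = 2 \cdot 0^{2} = 2 \cdot 0 = 0$)
$F = 46$ ($F = -7 + \left(53 + 0\right) = -7 + 53 = 46$)
$F \left(\left(\left(-21 + 28\right) - 41\right) + 0\right) = 46 \left(\left(\left(-21 + 28\right) - 41\right) + 0\right) = 46 \left(\left(7 - 41\right) + 0\right) = 46 \left(-34 + 0\right) = 46 \left(-34\right) = -1564$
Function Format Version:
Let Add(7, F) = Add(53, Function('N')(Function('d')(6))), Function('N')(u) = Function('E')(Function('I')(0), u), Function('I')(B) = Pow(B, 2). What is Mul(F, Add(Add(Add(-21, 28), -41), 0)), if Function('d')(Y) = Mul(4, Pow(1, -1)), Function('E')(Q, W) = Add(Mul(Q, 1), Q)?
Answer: -1564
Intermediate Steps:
Function('E')(Q, W) = Mul(2, Q) (Function('E')(Q, W) = Add(Q, Q) = Mul(2, Q))
Function('d')(Y) = 4 (Function('d')(Y) = Mul(4, 1) = 4)
Function('N')(u) = 0 (Function('N')(u) = Mul(2, Pow(0, 2)) = Mul(2, 0) = 0)
F = 46 (F = Add(-7, Add(53, 0)) = Add(-7, 53) = 46)
Mul(F, Add(Add(Add(-21, 28), -41), 0)) = Mul(46, Add(Add(Add(-21, 28), -41), 0)) = Mul(46, Add(Add(7, -41), 0)) = Mul(46, Add(-34, 0)) = Mul(46, -34) = -1564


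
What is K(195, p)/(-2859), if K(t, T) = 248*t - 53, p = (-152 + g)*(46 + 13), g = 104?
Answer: -48307/2859 ≈ -16.896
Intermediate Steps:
p = -2832 (p = (-152 + 104)*(46 + 13) = -48*59 = -2832)
K(t, T) = -53 + 248*t
K(195, p)/(-2859) = (-53 + 248*195)/(-2859) = (-53 + 48360)*(-1/2859) = 48307*(-1/2859) = -48307/2859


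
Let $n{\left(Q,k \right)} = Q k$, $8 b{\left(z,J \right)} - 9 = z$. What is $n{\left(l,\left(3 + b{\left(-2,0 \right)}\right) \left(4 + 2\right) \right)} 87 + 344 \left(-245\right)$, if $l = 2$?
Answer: $- \frac{160469}{2} \approx -80235.0$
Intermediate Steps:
$b{\left(z,J \right)} = \frac{9}{8} + \frac{z}{8}$
$n{\left(l,\left(3 + b{\left(-2,0 \right)}\right) \left(4 + 2\right) \right)} 87 + 344 \left(-245\right) = 2 \left(3 + \left(\frac{9}{8} + \frac{1}{8} \left(-2\right)\right)\right) \left(4 + 2\right) 87 + 344 \left(-245\right) = 2 \left(3 + \left(\frac{9}{8} - \frac{1}{4}\right)\right) 6 \cdot 87 - 84280 = 2 \left(3 + \frac{7}{8}\right) 6 \cdot 87 - 84280 = 2 \cdot \frac{31}{8} \cdot 6 \cdot 87 - 84280 = 2 \cdot \frac{93}{4} \cdot 87 - 84280 = \frac{93}{2} \cdot 87 - 84280 = \frac{8091}{2} - 84280 = - \frac{160469}{2}$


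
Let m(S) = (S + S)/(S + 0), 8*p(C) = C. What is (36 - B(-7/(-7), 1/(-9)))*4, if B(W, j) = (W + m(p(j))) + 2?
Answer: 124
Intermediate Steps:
p(C) = C/8
m(S) = 2 (m(S) = (2*S)/S = 2)
B(W, j) = 4 + W (B(W, j) = (W + 2) + 2 = (2 + W) + 2 = 4 + W)
(36 - B(-7/(-7), 1/(-9)))*4 = (36 - (4 - 7/(-7)))*4 = (36 - (4 - 7*(-⅐)))*4 = (36 - (4 + 1))*4 = (36 - 1*5)*4 = (36 - 5)*4 = 31*4 = 124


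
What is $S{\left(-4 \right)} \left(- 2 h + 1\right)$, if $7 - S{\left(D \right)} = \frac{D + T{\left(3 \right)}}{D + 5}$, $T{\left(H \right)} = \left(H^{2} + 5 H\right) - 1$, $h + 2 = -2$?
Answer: $-108$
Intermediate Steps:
$h = -4$ ($h = -2 - 2 = -4$)
$T{\left(H \right)} = -1 + H^{2} + 5 H$
$S{\left(D \right)} = 7 - \frac{23 + D}{5 + D}$ ($S{\left(D \right)} = 7 - \frac{D + \left(-1 + 3^{2} + 5 \cdot 3\right)}{D + 5} = 7 - \frac{D + \left(-1 + 9 + 15\right)}{5 + D} = 7 - \frac{D + 23}{5 + D} = 7 - \frac{23 + D}{5 + D}$)
$S{\left(-4 \right)} \left(- 2 h + 1\right) = \frac{6 \left(2 - 4\right)}{5 - 4} \left(\left(-2\right) \left(-4\right) + 1\right) = 6 \cdot 1^{-1} \left(-2\right) \left(8 + 1\right) = 6 \cdot 1 \left(-2\right) 9 = \left(-12\right) 9 = -108$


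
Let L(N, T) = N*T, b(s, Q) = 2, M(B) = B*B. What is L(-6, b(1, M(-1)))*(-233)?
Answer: 2796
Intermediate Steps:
M(B) = B²
L(-6, b(1, M(-1)))*(-233) = -6*2*(-233) = -12*(-233) = 2796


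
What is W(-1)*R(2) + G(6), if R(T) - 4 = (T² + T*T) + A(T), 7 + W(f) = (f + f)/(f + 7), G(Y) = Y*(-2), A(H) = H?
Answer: -344/3 ≈ -114.67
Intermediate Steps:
G(Y) = -2*Y
W(f) = -7 + 2*f/(7 + f) (W(f) = -7 + (f + f)/(f + 7) = -7 + (2*f)/(7 + f) = -7 + 2*f/(7 + f))
R(T) = 4 + T + 2*T² (R(T) = 4 + ((T² + T*T) + T) = 4 + ((T² + T²) + T) = 4 + (2*T² + T) = 4 + (T + 2*T²) = 4 + T + 2*T²)
W(-1)*R(2) + G(6) = ((-49 - 5*(-1))/(7 - 1))*(4 + 2 + 2*2²) - 2*6 = ((-49 + 5)/6)*(4 + 2 + 2*4) - 12 = ((⅙)*(-44))*(4 + 2 + 8) - 12 = -22/3*14 - 12 = -308/3 - 12 = -344/3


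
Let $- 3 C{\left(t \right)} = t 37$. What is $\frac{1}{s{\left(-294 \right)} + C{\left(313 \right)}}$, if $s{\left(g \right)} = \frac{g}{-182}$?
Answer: $- \frac{39}{150490} \approx -0.00025915$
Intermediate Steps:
$C{\left(t \right)} = - \frac{37 t}{3}$ ($C{\left(t \right)} = - \frac{t 37}{3} = - \frac{37 t}{3}$)
$s{\left(g \right)} = - \frac{g}{182}$ ($s{\left(g \right)} = g \left(- \frac{1}{182}\right) = - \frac{g}{182}$)
$\frac{1}{s{\left(-294 \right)} + C{\left(313 \right)}} = \frac{1}{\left(- \frac{1}{182}\right) \left(-294\right) - \frac{11581}{3}} = \frac{1}{\frac{21}{13} - \frac{11581}{3}} = \frac{1}{- \frac{150490}{39}} = - \frac{39}{150490}$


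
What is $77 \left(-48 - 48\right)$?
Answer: $-7392$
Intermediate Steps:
$77 \left(-48 - 48\right) = 77 \left(-96\right) = -7392$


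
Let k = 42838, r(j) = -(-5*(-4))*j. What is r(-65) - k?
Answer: -41538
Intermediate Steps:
r(j) = -20*j
r(-65) - k = -20*(-65) - 1*42838 = 1300 - 42838 = -41538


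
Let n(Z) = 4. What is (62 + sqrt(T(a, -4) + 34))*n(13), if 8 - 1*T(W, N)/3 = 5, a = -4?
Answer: 248 + 4*sqrt(43) ≈ 274.23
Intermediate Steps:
T(W, N) = 9 (T(W, N) = 24 - 3*5 = 24 - 15 = 9)
(62 + sqrt(T(a, -4) + 34))*n(13) = (62 + sqrt(9 + 34))*4 = (62 + sqrt(43))*4 = 248 + 4*sqrt(43)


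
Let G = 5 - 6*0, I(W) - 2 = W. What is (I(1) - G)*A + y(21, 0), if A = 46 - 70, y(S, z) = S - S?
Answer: 48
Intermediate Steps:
I(W) = 2 + W
y(S, z) = 0
A = -24
G = 5 (G = 5 + 0 = 5)
(I(1) - G)*A + y(21, 0) = ((2 + 1) - 1*5)*(-24) + 0 = (3 - 5)*(-24) + 0 = -2*(-24) + 0 = 48 + 0 = 48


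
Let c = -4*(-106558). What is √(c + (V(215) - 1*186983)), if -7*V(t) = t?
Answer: 4*√732606/7 ≈ 489.10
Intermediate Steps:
V(t) = -t/7
c = 426232
√(c + (V(215) - 1*186983)) = √(426232 + (-⅐*215 - 1*186983)) = √(426232 + (-215/7 - 186983)) = √(426232 - 1309096/7) = √(1674528/7) = 4*√732606/7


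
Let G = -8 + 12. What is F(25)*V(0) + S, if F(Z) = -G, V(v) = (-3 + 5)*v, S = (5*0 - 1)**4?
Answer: 1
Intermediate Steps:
G = 4
S = 1 (S = (0 - 1)**4 = (-1)**4 = 1)
V(v) = 2*v
F(Z) = -4 (F(Z) = -1*4 = -4)
F(25)*V(0) + S = -8*0 + 1 = -4*0 + 1 = 0 + 1 = 1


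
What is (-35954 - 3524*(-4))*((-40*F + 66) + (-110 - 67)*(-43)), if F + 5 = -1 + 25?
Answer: -151191786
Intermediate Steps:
F = 19 (F = -5 + (-1 + 25) = -5 + 24 = 19)
(-35954 - 3524*(-4))*((-40*F + 66) + (-110 - 67)*(-43)) = (-35954 - 3524*(-4))*((-40*19 + 66) + (-110 - 67)*(-43)) = (-35954 + 14096)*((-760 + 66) - 177*(-43)) = -21858*(-694 + 7611) = -21858*6917 = -151191786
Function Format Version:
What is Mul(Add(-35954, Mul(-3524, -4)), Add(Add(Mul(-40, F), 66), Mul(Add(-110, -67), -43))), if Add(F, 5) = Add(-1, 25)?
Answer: -151191786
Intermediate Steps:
F = 19 (F = Add(-5, Add(-1, 25)) = Add(-5, 24) = 19)
Mul(Add(-35954, Mul(-3524, -4)), Add(Add(Mul(-40, F), 66), Mul(Add(-110, -67), -43))) = Mul(Add(-35954, Mul(-3524, -4)), Add(Add(Mul(-40, 19), 66), Mul(Add(-110, -67), -43))) = Mul(Add(-35954, 14096), Add(Add(-760, 66), Mul(-177, -43))) = Mul(-21858, Add(-694, 7611)) = Mul(-21858, 6917) = -151191786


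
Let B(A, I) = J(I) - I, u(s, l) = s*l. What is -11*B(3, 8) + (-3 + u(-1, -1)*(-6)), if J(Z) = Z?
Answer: -9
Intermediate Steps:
u(s, l) = l*s
B(A, I) = 0 (B(A, I) = I - I = 0)
-11*B(3, 8) + (-3 + u(-1, -1)*(-6)) = -11*0 + (-3 - 1*(-1)*(-6)) = 0 + (-3 + 1*(-6)) = 0 + (-3 - 6) = 0 - 9 = -9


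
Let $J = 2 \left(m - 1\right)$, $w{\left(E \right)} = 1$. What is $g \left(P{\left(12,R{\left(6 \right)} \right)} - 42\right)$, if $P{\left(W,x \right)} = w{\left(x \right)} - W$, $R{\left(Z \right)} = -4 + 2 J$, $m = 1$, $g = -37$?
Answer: $1961$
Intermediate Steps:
$J = 0$ ($J = 2 \left(1 - 1\right) = 2 \cdot 0 = 0$)
$R{\left(Z \right)} = -4$ ($R{\left(Z \right)} = -4 + 2 \cdot 0 = -4 + 0 = -4$)
$P{\left(W,x \right)} = 1 - W$
$g \left(P{\left(12,R{\left(6 \right)} \right)} - 42\right) = - 37 \left(\left(1 - 12\right) - 42\right) = - 37 \left(-11 - 42\right) = \left(-37\right) \left(-53\right) = 1961$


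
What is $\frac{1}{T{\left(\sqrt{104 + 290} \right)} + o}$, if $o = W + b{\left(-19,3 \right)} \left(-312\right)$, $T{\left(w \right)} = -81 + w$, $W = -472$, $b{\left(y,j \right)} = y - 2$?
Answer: $\frac{5999}{35987607} - \frac{\sqrt{394}}{35987607} \approx 0.00016614$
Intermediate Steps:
$b{\left(y,j \right)} = -2 + y$ ($b{\left(y,j \right)} = y - 2 = -2 + y$)
$o = 6080$ ($o = -472 + \left(-2 - 19\right) \left(-312\right) = -472 - -6552 = -472 + 6552 = 6080$)
$\frac{1}{T{\left(\sqrt{104 + 290} \right)} + o} = \frac{1}{\left(-81 + \sqrt{104 + 290}\right) + 6080} = \frac{1}{\left(-81 + \sqrt{394}\right) + 6080} = \frac{1}{5999 + \sqrt{394}}$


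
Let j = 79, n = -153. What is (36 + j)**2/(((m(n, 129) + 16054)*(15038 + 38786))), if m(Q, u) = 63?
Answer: 13225/867481408 ≈ 1.5245e-5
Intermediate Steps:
(36 + j)**2/(((m(n, 129) + 16054)*(15038 + 38786))) = (36 + 79)**2/(((63 + 16054)*(15038 + 38786))) = 115**2/((16117*53824)) = 13225/867481408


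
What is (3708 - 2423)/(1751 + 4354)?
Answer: 257/1221 ≈ 0.21048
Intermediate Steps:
(3708 - 2423)/(1751 + 4354) = 1285/6105 = 1285*(1/6105) = 257/1221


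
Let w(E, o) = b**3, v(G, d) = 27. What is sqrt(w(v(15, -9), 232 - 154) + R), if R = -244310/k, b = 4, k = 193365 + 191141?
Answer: 7*sqrt(47796595089)/192253 ≈ 7.9602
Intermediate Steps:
k = 384506
w(E, o) = 64 (w(E, o) = 4**3 = 64)
R = -122155/192253 (R = -244310/384506 = -244310*1/384506 = -122155/192253 ≈ -0.63539)
sqrt(w(v(15, -9), 232 - 154) + R) = sqrt(64 - 122155/192253) = sqrt(12182037/192253) = 7*sqrt(47796595089)/192253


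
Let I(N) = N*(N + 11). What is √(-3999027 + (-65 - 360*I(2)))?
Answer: 2*I*√1002113 ≈ 2002.1*I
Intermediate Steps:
I(N) = N*(11 + N)
√(-3999027 + (-65 - 360*I(2))) = √(-3999027 + (-65 - 720*(11 + 2))) = √(-3999027 + (-65 - 720*13)) = √(-3999027 + (-65 - 360*26)) = √(-3999027 + (-65 - 9360)) = √(-3999027 - 9425) = √(-4008452) = 2*I*√1002113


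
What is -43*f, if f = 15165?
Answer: -652095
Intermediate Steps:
-43*f = -43*15165 = -652095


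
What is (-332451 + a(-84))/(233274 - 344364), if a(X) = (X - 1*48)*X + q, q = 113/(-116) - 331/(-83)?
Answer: 3094053947/1069574520 ≈ 2.8928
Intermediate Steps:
q = 29017/9628 (q = 113*(-1/116) - 331*(-1/83) = -113/116 + 331/83 = 29017/9628 ≈ 3.0138)
a(X) = 29017/9628 + X*(-48 + X) (a(X) = (X - 1*48)*X + 29017/9628 = (X - 48)*X + 29017/9628 = (-48 + X)*X + 29017/9628 = X*(-48 + X) + 29017/9628 = 29017/9628 + X*(-48 + X))
(-332451 + a(-84))/(233274 - 344364) = (-332451 + (29017/9628 + (-84)**2 - 48*(-84)))/(233274 - 344364) = (-332451 + (29017/9628 + 7056 + 4032))/(-111090) = (-332451 + 106784281/9628)*(-1/111090) = -3094053947/9628*(-1/111090) = 3094053947/1069574520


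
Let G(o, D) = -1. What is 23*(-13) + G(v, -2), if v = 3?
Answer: -300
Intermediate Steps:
23*(-13) + G(v, -2) = 23*(-13) - 1 = -299 - 1 = -300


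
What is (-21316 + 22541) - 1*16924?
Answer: -15699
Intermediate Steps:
(-21316 + 22541) - 1*16924 = 1225 - 16924 = -15699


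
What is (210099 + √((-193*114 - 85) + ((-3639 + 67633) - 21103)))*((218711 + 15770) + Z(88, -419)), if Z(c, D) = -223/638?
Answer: 31430527816845/638 + 149598655*√5201/319 ≈ 4.9298e+10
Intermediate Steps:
Z(c, D) = -223/638 (Z(c, D) = -223*1/638 = -223/638)
(210099 + √((-193*114 - 85) + ((-3639 + 67633) - 21103)))*((218711 + 15770) + Z(88, -419)) = (210099 + √((-193*114 - 85) + ((-3639 + 67633) - 21103)))*((218711 + 15770) - 223/638) = (210099 + √((-22002 - 85) + (63994 - 21103)))*(234481 - 223/638) = (210099 + √(-22087 + 42891))*(149598655/638) = (210099 + √20804)*(149598655/638) = (210099 + 2*√5201)*(149598655/638) = 31430527816845/638 + 149598655*√5201/319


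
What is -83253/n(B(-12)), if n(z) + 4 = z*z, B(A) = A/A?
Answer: 27751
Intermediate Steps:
B(A) = 1
n(z) = -4 + z² (n(z) = -4 + z*z = -4 + z²)
-83253/n(B(-12)) = -83253/(-4 + 1²) = -83253/(-4 + 1) = -83253/(-3) = -83253*(-⅓) = 27751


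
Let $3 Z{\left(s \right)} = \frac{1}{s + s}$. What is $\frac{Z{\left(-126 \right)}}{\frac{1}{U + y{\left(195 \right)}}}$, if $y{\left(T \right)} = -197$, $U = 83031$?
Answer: $- \frac{41417}{378} \approx -109.57$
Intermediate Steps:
$Z{\left(s \right)} = \frac{1}{6 s}$ ($Z{\left(s \right)} = \frac{1}{3 \left(s + s\right)} = \frac{1}{3 \cdot 2 s} = \frac{\frac{1}{2} \frac{1}{s}}{3} = \frac{1}{6 s}$)
$\frac{Z{\left(-126 \right)}}{\frac{1}{U + y{\left(195 \right)}}} = \frac{\frac{1}{6} \frac{1}{-126}}{\frac{1}{83031 - 197}} = \frac{\frac{1}{6} \left(- \frac{1}{126}\right)}{\frac{1}{82834}} = - \frac{\frac{1}{\frac{1}{82834}}}{756} = \left(- \frac{1}{756}\right) 82834 = - \frac{41417}{378}$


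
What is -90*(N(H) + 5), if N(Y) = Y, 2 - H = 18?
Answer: 990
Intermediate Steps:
H = -16 (H = 2 - 1*18 = 2 - 18 = -16)
-90*(N(H) + 5) = -90*(-16 + 5) = -90*(-11) = 990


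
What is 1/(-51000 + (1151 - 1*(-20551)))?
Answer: -1/29298 ≈ -3.4132e-5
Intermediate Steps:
1/(-51000 + (1151 - 1*(-20551))) = 1/(-51000 + (1151 + 20551)) = 1/(-51000 + 21702) = 1/(-29298) = -1/29298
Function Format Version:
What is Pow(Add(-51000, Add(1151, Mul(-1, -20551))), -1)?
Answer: Rational(-1, 29298) ≈ -3.4132e-5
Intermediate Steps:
Pow(Add(-51000, Add(1151, Mul(-1, -20551))), -1) = Pow(Add(-51000, Add(1151, 20551)), -1) = Pow(Add(-51000, 21702), -1) = Pow(-29298, -1) = Rational(-1, 29298)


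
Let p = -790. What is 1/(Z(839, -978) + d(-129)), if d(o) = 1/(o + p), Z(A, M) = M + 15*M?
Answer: -919/14380513 ≈ -6.3906e-5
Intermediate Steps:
Z(A, M) = 16*M
d(o) = 1/(-790 + o) (d(o) = 1/(o - 790) = 1/(-790 + o))
1/(Z(839, -978) + d(-129)) = 1/(16*(-978) + 1/(-790 - 129)) = 1/(-15648 + 1/(-919)) = 1/(-15648 - 1/919) = 1/(-14380513/919) = -919/14380513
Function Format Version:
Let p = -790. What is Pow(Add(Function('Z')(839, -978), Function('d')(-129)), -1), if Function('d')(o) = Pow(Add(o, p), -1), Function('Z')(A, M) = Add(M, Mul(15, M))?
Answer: Rational(-919, 14380513) ≈ -6.3906e-5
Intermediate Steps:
Function('Z')(A, M) = Mul(16, M)
Function('d')(o) = Pow(Add(-790, o), -1) (Function('d')(o) = Pow(Add(o, -790), -1) = Pow(Add(-790, o), -1))
Pow(Add(Function('Z')(839, -978), Function('d')(-129)), -1) = Pow(Add(Mul(16, -978), Pow(Add(-790, -129), -1)), -1) = Pow(Add(-15648, Pow(-919, -1)), -1) = Pow(Add(-15648, Rational(-1, 919)), -1) = Pow(Rational(-14380513, 919), -1) = Rational(-919, 14380513)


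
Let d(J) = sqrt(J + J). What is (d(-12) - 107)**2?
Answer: 11425 - 428*I*sqrt(6) ≈ 11425.0 - 1048.4*I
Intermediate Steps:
d(J) = sqrt(2)*sqrt(J) (d(J) = sqrt(2*J) = sqrt(2)*sqrt(J))
(d(-12) - 107)**2 = (sqrt(2)*sqrt(-12) - 107)**2 = (sqrt(2)*(2*I*sqrt(3)) - 107)**2 = (2*I*sqrt(6) - 107)**2 = (-107 + 2*I*sqrt(6))**2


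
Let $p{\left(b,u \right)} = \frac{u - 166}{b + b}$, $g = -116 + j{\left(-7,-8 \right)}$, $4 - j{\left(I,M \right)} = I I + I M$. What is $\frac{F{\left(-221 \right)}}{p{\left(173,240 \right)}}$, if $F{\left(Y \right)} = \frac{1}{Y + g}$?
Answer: $- \frac{173}{16206} \approx -0.010675$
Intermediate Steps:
$j{\left(I,M \right)} = 4 - I^{2} - I M$ ($j{\left(I,M \right)} = 4 - \left(I I + I M\right) = 4 - \left(I^{2} + I M\right) = 4 - I^{2} - I M$)
$g = -217$ ($g = -116 - \left(45 + 56\right) = -116 - 101 = -217$)
$p{\left(b,u \right)} = \frac{-166 + u}{2 b}$
$F{\left(Y \right)} = \frac{1}{-217 + Y}$ ($F{\left(Y \right)} = \frac{1}{Y - 217} = \frac{1}{-217 + Y}$)
$\frac{F{\left(-221 \right)}}{p{\left(173,240 \right)}} = \frac{1}{\left(-217 - 221\right) \frac{-166 + 240}{2 \cdot 173}} = \frac{1}{\left(-438\right) \frac{1}{2} \cdot \frac{1}{173} \cdot 74} = - \frac{1}{438 \cdot \frac{37}{173}} = \left(- \frac{1}{438}\right) \frac{173}{37} = - \frac{173}{16206}$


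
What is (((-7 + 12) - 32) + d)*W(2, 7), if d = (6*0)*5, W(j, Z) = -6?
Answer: 162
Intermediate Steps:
d = 0 (d = 0*5 = 0)
(((-7 + 12) - 32) + d)*W(2, 7) = (((-7 + 12) - 32) + 0)*(-6) = ((5 - 32) + 0)*(-6) = (-27 + 0)*(-6) = -27*(-6) = 162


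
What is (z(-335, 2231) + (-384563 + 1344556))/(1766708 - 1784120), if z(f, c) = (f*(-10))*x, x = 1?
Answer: -963343/17412 ≈ -55.326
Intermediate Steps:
z(f, c) = -10*f (z(f, c) = (f*(-10))*1 = -10*f*1 = -10*f)
(z(-335, 2231) + (-384563 + 1344556))/(1766708 - 1784120) = (-10*(-335) + (-384563 + 1344556))/(1766708 - 1784120) = (3350 + 959993)/(-17412) = 963343*(-1/17412) = -963343/17412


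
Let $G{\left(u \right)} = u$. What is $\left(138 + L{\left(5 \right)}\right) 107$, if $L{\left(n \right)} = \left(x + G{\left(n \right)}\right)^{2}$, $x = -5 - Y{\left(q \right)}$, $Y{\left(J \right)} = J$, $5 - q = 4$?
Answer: $14873$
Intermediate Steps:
$q = 1$ ($q = 5 - 4 = 1$)
$x = -6$ ($x = -5 - 1 = -6$)
$L{\left(n \right)} = \left(-6 + n\right)^{2}$
$\left(138 + L{\left(5 \right)}\right) 107 = \left(138 + \left(-6 + 5\right)^{2}\right) 107 = \left(138 + \left(-1\right)^{2}\right) 107 = \left(138 + 1\right) 107 = 139 \cdot 107 = 14873$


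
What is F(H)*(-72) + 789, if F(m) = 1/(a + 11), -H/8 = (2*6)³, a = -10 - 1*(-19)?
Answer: 3927/5 ≈ 785.40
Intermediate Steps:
a = 9 (a = -10 + 19 = 9)
H = -13824 (H = -8*(2*6)³ = -8*12³ = -8*1728 = -13824)
F(m) = 1/20 (F(m) = 1/(9 + 11) = 1/20)
F(H)*(-72) + 789 = (1/20)*(-72) + 789 = -18/5 + 789 = 3927/5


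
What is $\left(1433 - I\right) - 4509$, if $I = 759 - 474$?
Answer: $-3361$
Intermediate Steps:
$I = 285$
$\left(1433 - I\right) - 4509 = \left(1433 - 285\right) - 4509 = 1148 - 4509 = -3361$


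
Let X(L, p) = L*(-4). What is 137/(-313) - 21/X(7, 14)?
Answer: 391/1252 ≈ 0.31230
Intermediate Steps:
X(L, p) = -4*L
137/(-313) - 21/X(7, 14) = 137/(-313) - 21/((-4*7)) = 137*(-1/313) - 21/(-28) = -137/313 - 21*(-1/28) = -137/313 + ¾ = 391/1252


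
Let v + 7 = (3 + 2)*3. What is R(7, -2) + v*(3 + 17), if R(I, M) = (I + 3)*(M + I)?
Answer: 210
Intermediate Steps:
v = 8 (v = -7 + (3 + 2)*3 = -7 + 5*3 = -7 + 15 = 8)
R(I, M) = (3 + I)*(I + M)
R(7, -2) + v*(3 + 17) = (7**2 + 3*7 + 3*(-2) + 7*(-2)) + 8*(3 + 17) = (49 + 21 - 6 - 14) + 8*20 = 50 + 160 = 210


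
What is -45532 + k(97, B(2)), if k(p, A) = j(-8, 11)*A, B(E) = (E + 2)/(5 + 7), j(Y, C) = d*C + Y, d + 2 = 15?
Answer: -45487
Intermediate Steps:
d = 13 (d = -2 + 15 = 13)
j(Y, C) = Y + 13*C (j(Y, C) = 13*C + Y = Y + 13*C)
B(E) = ⅙ + E/12 (B(E) = (2 + E)/12 = (2 + E)*(1/12) = ⅙ + E/12)
k(p, A) = 135*A (k(p, A) = (-8 + 13*11)*A = (-8 + 143)*A = 135*A)
-45532 + k(97, B(2)) = -45532 + 135*(⅙ + (1/12)*2) = -45532 + 135*(⅙ + ⅙) = -45532 + 135*(⅓) = -45532 + 45 = -45487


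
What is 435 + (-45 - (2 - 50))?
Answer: 438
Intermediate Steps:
435 + (-45 - (2 - 50)) = 435 + (-45 - 1*(-48)) = 435 + (-45 + 48) = 435 + 3 = 438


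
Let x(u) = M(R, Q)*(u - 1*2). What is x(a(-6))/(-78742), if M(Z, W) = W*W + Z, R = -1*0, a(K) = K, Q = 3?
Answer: 36/39371 ≈ 0.00091438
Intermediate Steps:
R = 0
M(Z, W) = Z + W**2 (M(Z, W) = W**2 + Z = Z + W**2)
x(u) = -18 + 9*u (x(u) = (0 + 3**2)*(u - 1*2) = (0 + 9)*(u - 2) = 9*(-2 + u) = -18 + 9*u)
x(a(-6))/(-78742) = (-18 + 9*(-6))/(-78742) = (-18 - 54)*(-1/78742) = -72*(-1/78742) = 36/39371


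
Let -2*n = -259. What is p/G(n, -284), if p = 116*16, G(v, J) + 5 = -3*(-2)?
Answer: 1856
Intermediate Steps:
n = 259/2 (n = -1/2*(-259) = 259/2 ≈ 129.50)
G(v, J) = 1 (G(v, J) = -5 - 3*(-2) = -5 + 6 = 1)
p = 1856
p/G(n, -284) = 1856/1 = 1856*1 = 1856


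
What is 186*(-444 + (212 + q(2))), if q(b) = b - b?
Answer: -43152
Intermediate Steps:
q(b) = 0
186*(-444 + (212 + q(2))) = 186*(-444 + (212 + 0)) = 186*(-444 + 212) = 186*(-232) = -43152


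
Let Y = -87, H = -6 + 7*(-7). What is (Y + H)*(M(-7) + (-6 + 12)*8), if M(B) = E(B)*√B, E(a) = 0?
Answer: -6816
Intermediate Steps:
H = -55 (H = -6 - 49 = -55)
M(B) = 0 (M(B) = 0*√B = 0)
(Y + H)*(M(-7) + (-6 + 12)*8) = (-87 - 55)*(0 + (-6 + 12)*8) = -142*(0 + 6*8) = -142*(0 + 48) = -142*48 = -6816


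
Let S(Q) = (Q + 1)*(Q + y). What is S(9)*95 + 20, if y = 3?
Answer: 11420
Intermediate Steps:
S(Q) = (1 + Q)*(3 + Q) (S(Q) = (Q + 1)*(Q + 3) = (1 + Q)*(3 + Q))
S(9)*95 + 20 = (3 + 9² + 4*9)*95 + 20 = (3 + 81 + 36)*95 + 20 = 120*95 + 20 = 11400 + 20 = 11420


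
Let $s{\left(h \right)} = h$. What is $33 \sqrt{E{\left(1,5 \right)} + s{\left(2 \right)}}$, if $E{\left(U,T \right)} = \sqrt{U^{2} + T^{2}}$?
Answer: $33 \sqrt{2 + \sqrt{26}} \approx 87.925$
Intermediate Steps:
$E{\left(U,T \right)} = \sqrt{T^{2} + U^{2}}$
$33 \sqrt{E{\left(1,5 \right)} + s{\left(2 \right)}} = 33 \sqrt{\sqrt{5^{2} + 1^{2}} + 2} = 33 \sqrt{\sqrt{25 + 1} + 2} = 33 \sqrt{\sqrt{26} + 2} = 33 \sqrt{2 + \sqrt{26}}$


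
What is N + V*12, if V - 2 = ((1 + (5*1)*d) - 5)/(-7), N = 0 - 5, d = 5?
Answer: -17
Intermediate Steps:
N = -5
V = -1 (V = 2 + ((1 + (5*1)*5) - 5)/(-7) = 2 + ((1 + 5*5) - 5)*(-⅐) = 2 + ((1 + 25) - 5)*(-⅐) = 2 + (26 - 5)*(-⅐) = 2 + 21*(-⅐) = 2 - 3 = -1)
N + V*12 = -5 - 1*12 = -5 - 12 = -17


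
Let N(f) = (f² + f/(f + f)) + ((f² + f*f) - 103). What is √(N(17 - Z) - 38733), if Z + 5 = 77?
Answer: I*√119042/2 ≈ 172.51*I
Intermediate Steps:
Z = 72 (Z = -5 + 77 = 72)
N(f) = -205/2 + 3*f² (N(f) = (f² + f/((2*f))) + ((f² + f²) - 103) = (f² + (1/(2*f))*f) + (2*f² - 103) = (f² + ½) + (-103 + 2*f²) = (½ + f²) + (-103 + 2*f²) = -205/2 + 3*f²)
√(N(17 - Z) - 38733) = √((-205/2 + 3*(17 - 1*72)²) - 38733) = √((-205/2 + 3*(17 - 72)²) - 38733) = √((-205/2 + 3*(-55)²) - 38733) = √((-205/2 + 3*3025) - 38733) = √((-205/2 + 9075) - 38733) = √(17945/2 - 38733) = √(-59521/2) = I*√119042/2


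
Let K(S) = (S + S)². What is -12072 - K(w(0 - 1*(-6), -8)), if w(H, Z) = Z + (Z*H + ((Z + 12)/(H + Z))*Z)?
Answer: -18472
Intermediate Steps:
w(H, Z) = Z + H*Z + Z*(12 + Z)/(H + Z) (w(H, Z) = Z + (H*Z + ((12 + Z)/(H + Z))*Z) = Z + (H*Z + Z*(12 + Z)/(H + Z)) = Z + H*Z + Z*(12 + Z)/(H + Z))
K(S) = 4*S² (K(S) = (2*S)² = 4*S²)
-12072 - K(w(0 - 1*(-6), -8)) = -12072 - 4*(-8*(12 + (0 - 1*(-6)) + (0 - 1*(-6))² + 2*(-8) + (0 - 1*(-6))*(-8))/((0 - 1*(-6)) - 8))² = -12072 - 4*(-8*(12 + (0 + 6) + (0 + 6)² - 16 + (0 + 6)*(-8))/((0 + 6) - 8))² = -12072 - 4*(-8*(12 + 6 + 6² - 16 + 6*(-8))/(6 - 8))² = -12072 - 4*(-8*(12 + 6 + 36 - 16 - 48)/(-2))² = -12072 - 4*(-8*(-½)*(-10))² = -12072 - 4*(-40)² = -12072 - 4*1600 = -12072 - 1*6400 = -12072 - 6400 = -18472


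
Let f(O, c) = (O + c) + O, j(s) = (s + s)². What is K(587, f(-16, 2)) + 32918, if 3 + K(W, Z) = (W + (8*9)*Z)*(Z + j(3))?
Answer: 23477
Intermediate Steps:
j(s) = 4*s² (j(s) = (2*s)² = 4*s²)
f(O, c) = c + 2*O
K(W, Z) = -3 + (36 + Z)*(W + 72*Z) (K(W, Z) = -3 + (W + (8*9)*Z)*(Z + 4*3²) = -3 + (W + 72*Z)*(Z + 4*9) = -3 + (W + 72*Z)*(Z + 36) = -3 + (W + 72*Z)*(36 + Z) = -3 + (36 + Z)*(W + 72*Z))
K(587, f(-16, 2)) + 32918 = (-3 + 36*587 + 72*(2 + 2*(-16))² + 2592*(2 + 2*(-16)) + 587*(2 + 2*(-16))) + 32918 = (-3 + 21132 + 72*(2 - 32)² + 2592*(2 - 32) + 587*(2 - 32)) + 32918 = (-3 + 21132 + 72*(-30)² + 2592*(-30) + 587*(-30)) + 32918 = (-3 + 21132 + 72*900 - 77760 - 17610) + 32918 = (-3 + 21132 + 64800 - 77760 - 17610) + 32918 = -9441 + 32918 = 23477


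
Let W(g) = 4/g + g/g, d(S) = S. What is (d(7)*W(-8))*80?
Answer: 280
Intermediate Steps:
W(g) = 1 + 4/g (W(g) = 4/g + 1 = 1 + 4/g)
(d(7)*W(-8))*80 = (7*((4 - 8)/(-8)))*80 = (7*(-⅛*(-4)))*80 = (7*(½))*80 = (7/2)*80 = 280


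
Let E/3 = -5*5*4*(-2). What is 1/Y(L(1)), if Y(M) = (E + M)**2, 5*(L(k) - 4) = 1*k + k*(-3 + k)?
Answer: 25/9114361 ≈ 2.7429e-6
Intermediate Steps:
E = 600 (E = 3*(-5*5*4*(-2)) = 3*(-100*(-2)) = 3*(-5*(-40)) = 3*200 = 600)
L(k) = 4 + k/5 + k*(-3 + k)/5 (L(k) = 4 + (1*k + k*(-3 + k))/5 = 4 + (k + k*(-3 + k))/5 = 4 + (k/5 + k*(-3 + k)/5) = 4 + k/5 + k*(-3 + k)/5)
Y(M) = (600 + M)**2
1/Y(L(1)) = 1/((600 + (4 - 2/5*1 + (1/5)*1**2))**2) = 1/((600 + (4 - 2/5 + (1/5)*1))**2) = 1/((600 + (4 - 2/5 + 1/5))**2) = 1/((600 + 19/5)**2) = 1/((3019/5)**2) = 1/(9114361/25) = 25/9114361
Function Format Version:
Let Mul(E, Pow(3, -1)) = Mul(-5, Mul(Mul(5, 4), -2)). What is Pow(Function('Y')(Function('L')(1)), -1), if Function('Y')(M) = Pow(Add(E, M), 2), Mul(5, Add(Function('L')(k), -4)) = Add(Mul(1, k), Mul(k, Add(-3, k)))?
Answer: Rational(25, 9114361) ≈ 2.7429e-6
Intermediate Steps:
E = 600 (E = Mul(3, Mul(-5, Mul(Mul(5, 4), -2))) = Mul(3, Mul(-5, Mul(20, -2))) = Mul(3, Mul(-5, -40)) = Mul(3, 200) = 600)
Function('L')(k) = Add(4, Mul(Rational(1, 5), k), Mul(Rational(1, 5), k, Add(-3, k))) (Function('L')(k) = Add(4, Mul(Rational(1, 5), Add(Mul(1, k), Mul(k, Add(-3, k))))) = Add(4, Mul(Rational(1, 5), Add(k, Mul(k, Add(-3, k))))) = Add(4, Add(Mul(Rational(1, 5), k), Mul(Rational(1, 5), k, Add(-3, k)))) = Add(4, Mul(Rational(1, 5), k), Mul(Rational(1, 5), k, Add(-3, k))))
Function('Y')(M) = Pow(Add(600, M), 2)
Pow(Function('Y')(Function('L')(1)), -1) = Pow(Pow(Add(600, Add(4, Mul(Rational(-2, 5), 1), Mul(Rational(1, 5), Pow(1, 2)))), 2), -1) = Pow(Pow(Add(600, Add(4, Rational(-2, 5), Mul(Rational(1, 5), 1))), 2), -1) = Pow(Pow(Add(600, Add(4, Rational(-2, 5), Rational(1, 5))), 2), -1) = Pow(Pow(Add(600, Rational(19, 5)), 2), -1) = Pow(Pow(Rational(3019, 5), 2), -1) = Pow(Rational(9114361, 25), -1) = Rational(25, 9114361)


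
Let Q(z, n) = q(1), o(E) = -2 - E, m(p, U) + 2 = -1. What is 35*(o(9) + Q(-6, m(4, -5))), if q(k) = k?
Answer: -350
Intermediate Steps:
m(p, U) = -3 (m(p, U) = -2 - 1 = -3)
Q(z, n) = 1
35*(o(9) + Q(-6, m(4, -5))) = 35*((-2 - 1*9) + 1) = 35*((-2 - 9) + 1) = 35*(-11 + 1) = 35*(-10) = -350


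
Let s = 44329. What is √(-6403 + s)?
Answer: 21*√86 ≈ 194.75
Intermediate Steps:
√(-6403 + s) = √(-6403 + 44329) = √37926 = 21*√86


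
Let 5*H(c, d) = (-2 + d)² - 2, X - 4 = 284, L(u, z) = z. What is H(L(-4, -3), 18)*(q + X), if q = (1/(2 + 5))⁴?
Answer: 175638206/12005 ≈ 14630.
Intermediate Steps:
X = 288 (X = 4 + 284 = 288)
q = 1/2401 (q = (1/7)⁴ = (⅐)⁴ = 1/2401 ≈ 0.00041649)
H(c, d) = -⅖ + (-2 + d)²/5 (H(c, d) = ((-2 + d)² - 2)/5 = (-2 + (-2 + d)²)/5 = -⅖ + (-2 + d)²/5)
H(L(-4, -3), 18)*(q + X) = (-⅖ + (-2 + 18)²/5)*(1/2401 + 288) = (-⅖ + (⅕)*16²)*(691489/2401) = (-⅖ + (⅕)*256)*(691489/2401) = (-⅖ + 256/5)*(691489/2401) = (254/5)*(691489/2401) = 175638206/12005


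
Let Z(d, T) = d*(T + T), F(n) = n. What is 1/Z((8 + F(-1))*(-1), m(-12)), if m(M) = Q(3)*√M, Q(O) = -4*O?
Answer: -I*√3/1008 ≈ -0.0017183*I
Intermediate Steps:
m(M) = -12*√M (m(M) = (-4*3)*√M = -12*√M)
Z(d, T) = 2*T*d (Z(d, T) = d*(2*T) = 2*T*d)
1/Z((8 + F(-1))*(-1), m(-12)) = 1/(2*(-24*I*√3)*((8 - 1)*(-1))) = 1/(2*(-24*I*√3)*(7*(-1))) = 1/(2*(-24*I*√3)*(-7)) = 1/(336*I*√3) = -I*√3/1008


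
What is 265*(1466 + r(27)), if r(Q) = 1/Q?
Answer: 10489495/27 ≈ 3.8850e+5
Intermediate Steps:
265*(1466 + r(27)) = 265*(1466 + 1/27) = 265*(39583/27) = 10489495/27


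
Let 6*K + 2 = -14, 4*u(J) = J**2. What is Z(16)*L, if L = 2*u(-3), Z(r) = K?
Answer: -12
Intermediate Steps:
u(J) = J**2/4
K = -8/3 (K = -1/3 + (1/6)*(-14) = -1/3 - 7/3 = -8/3 ≈ -2.6667)
Z(r) = -8/3
L = 9/2 (L = 2*((1/4)*(-3)**2) = 2*((1/4)*9) = 2*(9/4) = 9/2 ≈ 4.5000)
Z(16)*L = -8/3*9/2 = -12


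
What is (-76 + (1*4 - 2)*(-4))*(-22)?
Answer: 1848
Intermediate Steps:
(-76 + (1*4 - 2)*(-4))*(-22) = (-76 + (4 - 2)*(-4))*(-22) = (-76 + 2*(-4))*(-22) = (-76 - 8)*(-22) = -84*(-22) = 1848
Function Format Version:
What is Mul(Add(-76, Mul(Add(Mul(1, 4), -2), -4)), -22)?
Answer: 1848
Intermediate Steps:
Mul(Add(-76, Mul(Add(Mul(1, 4), -2), -4)), -22) = Mul(Add(-76, Mul(Add(4, -2), -4)), -22) = Mul(Add(-76, Mul(2, -4)), -22) = Mul(Add(-76, -8), -22) = Mul(-84, -22) = 1848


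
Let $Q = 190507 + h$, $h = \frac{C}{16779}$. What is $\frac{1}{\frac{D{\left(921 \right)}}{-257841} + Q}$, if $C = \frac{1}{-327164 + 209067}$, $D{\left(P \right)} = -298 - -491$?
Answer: $\frac{170308240291161}{32444911805668434127} \approx 5.2492 \cdot 10^{-6}$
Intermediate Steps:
$D{\left(P \right)} = 193$ ($D{\left(P \right)} = -298 + 491 = 193$)
$C = - \frac{1}{118097}$ ($C = \frac{1}{-118097} = - \frac{1}{118097} \approx -8.4676 \cdot 10^{-6}$)
$h = - \frac{1}{1981549563}$ ($h = - \frac{1}{118097 \cdot 16779} = \left(- \frac{1}{118097}\right) \frac{1}{16779} = - \frac{1}{1981549563} \approx -5.0466 \cdot 10^{-10}$)
$Q = \frac{377499062598440}{1981549563}$ ($Q = 190507 - \frac{1}{1981549563} = \frac{377499062598440}{1981549563} \approx 1.9051 \cdot 10^{5}$)
$\frac{1}{\frac{D{\left(921 \right)}}{-257841} + Q} = \frac{1}{\frac{193}{-257841} + \frac{377499062598440}{1981549563}} = \frac{1}{193 \left(- \frac{1}{257841}\right) + \frac{377499062598440}{1981549563}} = \frac{1}{- \frac{193}{257841} + \frac{377499062598440}{1981549563}} = \frac{1}{\frac{32444911805668434127}{170308240291161}} = \frac{170308240291161}{32444911805668434127}$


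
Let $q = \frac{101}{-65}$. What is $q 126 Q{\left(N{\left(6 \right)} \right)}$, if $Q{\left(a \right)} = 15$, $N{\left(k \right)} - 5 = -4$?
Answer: $- \frac{38178}{13} \approx -2936.8$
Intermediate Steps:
$N{\left(k \right)} = 1$ ($N{\left(k \right)} = 5 - 4 = 1$)
$q = - \frac{101}{65}$ ($q = 101 \left(- \frac{1}{65}\right) = - \frac{101}{65} \approx -1.5538$)
$q 126 Q{\left(N{\left(6 \right)} \right)} = \left(- \frac{101}{65}\right) 126 \cdot 15 = \left(- \frac{12726}{65}\right) 15 = - \frac{38178}{13}$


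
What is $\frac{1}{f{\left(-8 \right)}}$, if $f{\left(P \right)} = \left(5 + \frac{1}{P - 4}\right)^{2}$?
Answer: $\frac{144}{3481} \approx 0.041367$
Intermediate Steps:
$f{\left(P \right)} = \left(5 + \frac{1}{-4 + P}\right)^{2}$
$\frac{1}{f{\left(-8 \right)}} = \frac{1}{\left(-19 + 5 \left(-8\right)\right)^{2} \frac{1}{\left(-4 - 8\right)^{2}}} = \frac{1}{\left(-19 - 40\right)^{2} \cdot \frac{1}{144}} = \frac{1}{\left(-59\right)^{2} \cdot \frac{1}{144}} = \frac{1}{3481 \cdot \frac{1}{144}} = \frac{1}{\frac{3481}{144}} = \frac{144}{3481}$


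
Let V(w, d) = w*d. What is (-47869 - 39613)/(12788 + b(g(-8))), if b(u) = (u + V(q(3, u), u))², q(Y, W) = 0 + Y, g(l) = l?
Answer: -43741/6906 ≈ -6.3338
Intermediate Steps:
q(Y, W) = Y
V(w, d) = d*w
b(u) = 16*u² (b(u) = (u + u*3)² = (u + 3*u)² = (4*u)² = 16*u²)
(-47869 - 39613)/(12788 + b(g(-8))) = (-47869 - 39613)/(12788 + 16*(-8)²) = -87482/(12788 + 16*64) = -87482/(12788 + 1024) = -87482/13812 = -87482*1/13812 = -43741/6906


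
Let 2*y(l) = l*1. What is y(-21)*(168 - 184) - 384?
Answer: -216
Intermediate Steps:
y(l) = l/2 (y(l) = (l*1)/2 = l/2)
y(-21)*(168 - 184) - 384 = ((½)*(-21))*(168 - 184) - 384 = -21/2*(-16) - 384 = 168 - 384 = -216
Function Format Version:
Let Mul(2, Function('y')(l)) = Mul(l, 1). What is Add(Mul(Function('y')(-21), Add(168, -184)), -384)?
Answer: -216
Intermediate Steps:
Function('y')(l) = Mul(Rational(1, 2), l) (Function('y')(l) = Mul(Rational(1, 2), Mul(l, 1)) = Mul(Rational(1, 2), l))
Add(Mul(Function('y')(-21), Add(168, -184)), -384) = Add(Mul(Mul(Rational(1, 2), -21), Add(168, -184)), -384) = Add(Mul(Rational(-21, 2), -16), -384) = Add(168, -384) = -216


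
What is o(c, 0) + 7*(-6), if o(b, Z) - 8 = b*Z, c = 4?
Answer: -34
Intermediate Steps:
o(b, Z) = 8 + Z*b (o(b, Z) = 8 + b*Z = 8 + Z*b)
o(c, 0) + 7*(-6) = (8 + 0*4) + 7*(-6) = (8 + 0) - 42 = 8 - 42 = -34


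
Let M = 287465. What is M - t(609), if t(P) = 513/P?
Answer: 58355224/203 ≈ 2.8746e+5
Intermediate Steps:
M - t(609) = 287465 - 513/609 = 287465 - 1*171/203 = 287465 - 171/203 = 58355224/203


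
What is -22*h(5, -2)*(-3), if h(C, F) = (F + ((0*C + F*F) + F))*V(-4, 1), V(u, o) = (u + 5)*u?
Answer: 0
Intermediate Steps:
V(u, o) = u*(5 + u) (V(u, o) = (5 + u)*u = u*(5 + u))
h(C, F) = -8*F - 4*F² (h(C, F) = (F + ((0*C + F*F) + F))*(-4*(5 - 4)) = (F + ((0 + F²) + F))*(-4*1) = (F + (F² + F))*(-4) = (F + (F + F²))*(-4) = (F² + 2*F)*(-4) = -8*F - 4*F²)
-22*h(5, -2)*(-3) = -(-88)*(-2)*(2 - 2)*(-3) = -(-88)*(-2)*0*(-3) = -22*0*(-3) = 0*(-3) = 0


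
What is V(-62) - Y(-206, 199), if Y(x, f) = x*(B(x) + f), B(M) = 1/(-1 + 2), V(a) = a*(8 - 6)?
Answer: 41076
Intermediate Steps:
V(a) = 2*a (V(a) = a*2 = 2*a)
B(M) = 1 (B(M) = 1/1 = 1)
Y(x, f) = x*(1 + f)
V(-62) - Y(-206, 199) = 2*(-62) - (-206)*(1 + 199) = -124 - (-206)*200 = -124 - 1*(-41200) = -124 + 41200 = 41076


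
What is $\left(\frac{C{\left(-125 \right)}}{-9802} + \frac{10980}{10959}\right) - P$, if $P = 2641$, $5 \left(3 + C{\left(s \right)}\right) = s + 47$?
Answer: $- \frac{36357525877}{13771810} \approx -2640.0$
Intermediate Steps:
$C{\left(s \right)} = \frac{32}{5} + \frac{s}{5}$ ($C{\left(s \right)} = -3 + \frac{s + 47}{5} = -3 + \frac{47 + s}{5} = -3 + \left(\frac{47}{5} + \frac{s}{5}\right) = \frac{32}{5} + \frac{s}{5}$)
$\left(\frac{C{\left(-125 \right)}}{-9802} + \frac{10980}{10959}\right) - P = \left(\frac{\frac{32}{5} + \frac{1}{5} \left(-125\right)}{-9802} + \frac{10980}{10959}\right) - 2641 = \left(\left(\frac{32}{5} - 25\right) \left(- \frac{1}{9802}\right) + 10980 \cdot \frac{1}{10959}\right) - 2641 = \left(\left(- \frac{93}{5}\right) \left(- \frac{1}{9802}\right) + \frac{3660}{3653}\right) - 2641 = \left(\frac{93}{49010} + \frac{3660}{3653}\right) - 2641 = \frac{13824333}{13771810} - 2641 = - \frac{36357525877}{13771810}$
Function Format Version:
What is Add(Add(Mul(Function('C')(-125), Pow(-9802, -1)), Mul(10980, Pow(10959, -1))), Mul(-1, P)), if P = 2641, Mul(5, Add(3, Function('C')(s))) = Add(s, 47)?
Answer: Rational(-36357525877, 13771810) ≈ -2640.0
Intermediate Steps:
Function('C')(s) = Add(Rational(32, 5), Mul(Rational(1, 5), s)) (Function('C')(s) = Add(-3, Mul(Rational(1, 5), Add(s, 47))) = Add(-3, Mul(Rational(1, 5), Add(47, s))) = Add(-3, Add(Rational(47, 5), Mul(Rational(1, 5), s))) = Add(Rational(32, 5), Mul(Rational(1, 5), s)))
Add(Add(Mul(Function('C')(-125), Pow(-9802, -1)), Mul(10980, Pow(10959, -1))), Mul(-1, P)) = Add(Add(Mul(Add(Rational(32, 5), Mul(Rational(1, 5), -125)), Pow(-9802, -1)), Mul(10980, Pow(10959, -1))), Mul(-1, 2641)) = Add(Add(Mul(Add(Rational(32, 5), -25), Rational(-1, 9802)), Mul(10980, Rational(1, 10959))), -2641) = Add(Add(Mul(Rational(-93, 5), Rational(-1, 9802)), Rational(3660, 3653)), -2641) = Add(Add(Rational(93, 49010), Rational(3660, 3653)), -2641) = Add(Rational(13824333, 13771810), -2641) = Rational(-36357525877, 13771810)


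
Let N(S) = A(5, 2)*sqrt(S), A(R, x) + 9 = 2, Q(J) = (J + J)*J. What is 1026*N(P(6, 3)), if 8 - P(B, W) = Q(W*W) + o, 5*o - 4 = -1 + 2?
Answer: -7182*I*sqrt(155) ≈ -89415.0*I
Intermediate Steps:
Q(J) = 2*J**2 (Q(J) = (2*J)*J = 2*J**2)
A(R, x) = -7 (A(R, x) = -9 + 2 = -7)
o = 1 (o = 4/5 + (-1 + 2)/5 = 4/5 + (1/5)*1 = 4/5 + 1/5 = 1)
P(B, W) = 7 - 2*W**4 (P(B, W) = 8 - (2*(W*W)**2 + 1) = 8 - (2*(W**2)**2 + 1) = 8 - (2*W**4 + 1) = 8 - (1 + 2*W**4) = 8 + (-1 - 2*W**4) = 7 - 2*W**4)
N(S) = -7*sqrt(S)
1026*N(P(6, 3)) = 1026*(-7*sqrt(7 - 2*3**4)) = 1026*(-7*sqrt(7 - 2*81)) = 1026*(-7*sqrt(7 - 162)) = 1026*(-7*I*sqrt(155)) = -7182*I*sqrt(155)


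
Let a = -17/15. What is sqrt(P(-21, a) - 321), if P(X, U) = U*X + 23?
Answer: I*sqrt(6855)/5 ≈ 16.559*I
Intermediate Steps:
a = -17/15 (a = -17*1/15 = -17/15 ≈ -1.1333)
P(X, U) = 23 + U*X
sqrt(P(-21, a) - 321) = sqrt((23 - 17/15*(-21)) - 321) = sqrt((23 + 119/5) - 321) = sqrt(234/5 - 321) = sqrt(-1371/5) = I*sqrt(6855)/5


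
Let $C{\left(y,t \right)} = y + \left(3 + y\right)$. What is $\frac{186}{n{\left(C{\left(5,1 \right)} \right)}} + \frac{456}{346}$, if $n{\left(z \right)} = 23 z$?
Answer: $\frac{100350}{51727} \approx 1.94$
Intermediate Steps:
$C{\left(y,t \right)} = 3 + 2 y$
$\frac{186}{n{\left(C{\left(5,1 \right)} \right)}} + \frac{456}{346} = \frac{186}{23 \left(3 + 2 \cdot 5\right)} + \frac{456}{346} = \frac{186}{23 \left(3 + 10\right)} + 456 \cdot \frac{1}{346} = \frac{186}{23 \cdot 13} + \frac{228}{173} = \frac{186}{299} + \frac{228}{173} = \frac{100350}{51727}$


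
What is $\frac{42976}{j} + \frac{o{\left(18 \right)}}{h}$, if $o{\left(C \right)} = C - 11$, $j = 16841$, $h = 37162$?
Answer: $\frac{1597191999}{625845242} \approx 2.5521$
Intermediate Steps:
$o{\left(C \right)} = -11 + C$
$\frac{42976}{j} + \frac{o{\left(18 \right)}}{h} = \frac{42976}{16841} + \frac{-11 + 18}{37162} = 42976 \cdot \frac{1}{16841} + 7 \cdot \frac{1}{37162} = \frac{42976}{16841} + \frac{7}{37162} = \frac{1597191999}{625845242}$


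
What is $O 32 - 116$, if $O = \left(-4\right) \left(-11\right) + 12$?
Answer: $1676$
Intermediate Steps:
$O = 56$ ($O = 44 + 12 = 56$)
$O 32 - 116 = 56 \cdot 32 - 116 = 1792 - 116 = 1676$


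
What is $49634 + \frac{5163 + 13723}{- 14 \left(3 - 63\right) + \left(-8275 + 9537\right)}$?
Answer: $\frac{52174777}{1051} \approx 49643.0$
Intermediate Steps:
$49634 + \frac{5163 + 13723}{- 14 \left(3 - 63\right) + \left(-8275 + 9537\right)} = 49634 + \frac{18886}{\left(-14\right) \left(-60\right) + 1262} = 49634 + \frac{18886}{840 + 1262} = 49634 + \frac{18886}{2102} = 49634 + 18886 \cdot \frac{1}{2102} = 49634 + \frac{9443}{1051} = \frac{52174777}{1051}$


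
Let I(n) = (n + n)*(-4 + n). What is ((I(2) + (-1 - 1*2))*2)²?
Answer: 484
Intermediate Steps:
I(n) = 2*n*(-4 + n) (I(n) = (2*n)*(-4 + n) = 2*n*(-4 + n))
((I(2) + (-1 - 1*2))*2)² = ((2*2*(-4 + 2) + (-1 - 1*2))*2)² = ((2*2*(-2) + (-1 - 2))*2)² = ((-8 - 3)*2)² = (-11*2)² = (-22)² = 484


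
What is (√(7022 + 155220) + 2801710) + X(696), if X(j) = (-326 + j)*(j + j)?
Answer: 3316750 + √162242 ≈ 3.3172e+6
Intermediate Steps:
X(j) = 2*j*(-326 + j) (X(j) = (-326 + j)*(2*j) = 2*j*(-326 + j))
(√(7022 + 155220) + 2801710) + X(696) = (√(7022 + 155220) + 2801710) + 2*696*(-326 + 696) = (√162242 + 2801710) + 2*696*370 = (2801710 + √162242) + 515040 = 3316750 + √162242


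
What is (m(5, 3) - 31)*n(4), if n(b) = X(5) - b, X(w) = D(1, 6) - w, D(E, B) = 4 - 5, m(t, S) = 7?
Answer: 240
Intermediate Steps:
D(E, B) = -1
X(w) = -1 - w
n(b) = -6 - b (n(b) = (-1 - 1*5) - b = (-1 - 5) - b = -6 - b)
(m(5, 3) - 31)*n(4) = (7 - 31)*(-6 - 1*4) = -24*(-6 - 4) = -24*(-10) = 240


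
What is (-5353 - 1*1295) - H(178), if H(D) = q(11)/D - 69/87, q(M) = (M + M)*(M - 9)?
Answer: -17157079/2581 ≈ -6647.5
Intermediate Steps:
q(M) = 2*M*(-9 + M) (q(M) = (2*M)*(-9 + M) = 2*M*(-9 + M))
H(D) = -23/29 + 44/D (H(D) = (2*11*(-9 + 11))/D - 69/87 = (2*11*2)/D - 69*1/87 = 44/D - 23/29 = -23/29 + 44/D)
(-5353 - 1*1295) - H(178) = (-5353 - 1*1295) - (-23/29 + 44/178) = (-5353 - 1295) - (-23/29 + 44*(1/178)) = -6648 - (-23/29 + 22/89) = -6648 - 1*(-1409/2581) = -6648 + 1409/2581 = -17157079/2581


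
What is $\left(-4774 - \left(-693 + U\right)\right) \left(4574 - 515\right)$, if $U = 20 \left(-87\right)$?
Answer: $-9502119$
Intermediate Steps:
$U = -1740$
$\left(-4774 - \left(-693 + U\right)\right) \left(4574 - 515\right) = \left(-4774 + \left(693 - -1740\right)\right) \left(4574 - 515\right) = \left(-4774 + \left(693 + 1740\right)\right) 4059 = \left(-4774 + 2433\right) 4059 = \left(-2341\right) 4059 = -9502119$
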